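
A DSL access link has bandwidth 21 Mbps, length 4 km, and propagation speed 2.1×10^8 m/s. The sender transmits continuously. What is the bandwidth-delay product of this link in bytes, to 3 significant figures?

50.0 bytes

Propagation delay = 4000 / 210000000 = 1.90476e-05 s.
BDP = R × t_prop = 21000000 × 1.90476e-05 = 400 bits.
In bytes: 400/8 = 50.0 bytes.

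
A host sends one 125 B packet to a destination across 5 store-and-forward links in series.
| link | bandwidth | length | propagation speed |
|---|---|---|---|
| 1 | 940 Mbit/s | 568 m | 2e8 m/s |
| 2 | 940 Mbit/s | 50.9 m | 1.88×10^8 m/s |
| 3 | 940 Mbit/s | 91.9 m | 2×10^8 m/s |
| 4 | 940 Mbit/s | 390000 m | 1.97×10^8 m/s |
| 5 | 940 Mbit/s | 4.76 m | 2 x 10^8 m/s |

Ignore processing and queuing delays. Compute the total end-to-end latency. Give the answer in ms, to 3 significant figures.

L = 125 × 8 = 1000 bits.
Transmission delay per hop = L/R = 1000/940000000 = 0.00106383 ms; 5 hops → 0.00531915 ms.
Propagation delays (d/s per hop): 0.00284, 0.000270745, 0.0004595, 1.9797, 2.38e-05 ms; sum = 1.98329 ms.
End-to-end = 1.99 ms.

1.99 ms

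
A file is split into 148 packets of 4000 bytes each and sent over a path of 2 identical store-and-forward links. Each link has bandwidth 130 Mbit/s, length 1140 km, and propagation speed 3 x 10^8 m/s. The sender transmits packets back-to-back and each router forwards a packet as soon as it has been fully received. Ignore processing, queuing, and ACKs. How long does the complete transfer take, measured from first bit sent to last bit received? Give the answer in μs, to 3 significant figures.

44300 μs

Per-hop transmission t_tx = L/R = 32000/130000000 = 246.154 μs.
Per-hop propagation t_prop = 1140000/300000000 = 3800 μs.
Pipeline fill: first packet needs 2·t_tx to clear all hops; remaining 147 packets each add one t_tx.
Total = (2+148-1)·t_tx + 2·t_prop = 149·246.154 + 2·3800 = 44300 μs.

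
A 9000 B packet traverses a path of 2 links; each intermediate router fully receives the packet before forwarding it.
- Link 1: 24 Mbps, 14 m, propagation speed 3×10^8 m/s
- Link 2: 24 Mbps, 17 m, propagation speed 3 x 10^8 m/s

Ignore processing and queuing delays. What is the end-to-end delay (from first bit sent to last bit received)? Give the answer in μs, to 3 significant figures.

L = 9000 × 8 = 72000 bits.
Transmission delay per hop = L/R = 72000/24000000 = 3000 μs; 2 hops → 6000 μs.
Propagation delays (d/s per hop): 0.0466667, 0.0566667 μs; sum = 0.103333 μs.
End-to-end = 6000 μs.

6000 μs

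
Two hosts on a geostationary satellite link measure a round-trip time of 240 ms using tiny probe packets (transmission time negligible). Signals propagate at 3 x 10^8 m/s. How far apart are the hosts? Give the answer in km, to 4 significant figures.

One-way propagation = RTT/2 = 120 ms.
d = s × t = 300000000 × 0.12 = 36000 km.

36000 km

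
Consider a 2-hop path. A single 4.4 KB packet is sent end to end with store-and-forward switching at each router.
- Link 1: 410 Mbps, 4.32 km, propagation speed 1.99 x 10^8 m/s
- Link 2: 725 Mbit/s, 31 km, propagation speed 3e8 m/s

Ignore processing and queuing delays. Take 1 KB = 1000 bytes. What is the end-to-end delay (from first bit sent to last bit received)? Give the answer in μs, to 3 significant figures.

259 μs

L = 35200 bits.
Transmission delays (L/R per hop): 85.8537, 48.5517 μs; sum = 134.405 μs.
Propagation delays (d/s per hop): 21.7085, 103.333 μs; sum = 125.042 μs.
End-to-end = 259 μs.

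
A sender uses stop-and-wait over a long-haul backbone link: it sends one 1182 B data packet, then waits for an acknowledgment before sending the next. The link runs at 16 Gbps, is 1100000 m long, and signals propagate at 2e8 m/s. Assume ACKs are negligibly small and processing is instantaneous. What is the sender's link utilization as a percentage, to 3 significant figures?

t_tx = L/R = 9456/16000000000 = 5.91e-07 s.
t_prop = 1100000/200000000 = 0.0055 s; RTT = 0.011 s.
Cycle = t_tx + RTT = 0.0110006 s.
Utilization = t_tx / cycle = 5.91e-07/0.0110006 = 0.00537 %.

0.00537 %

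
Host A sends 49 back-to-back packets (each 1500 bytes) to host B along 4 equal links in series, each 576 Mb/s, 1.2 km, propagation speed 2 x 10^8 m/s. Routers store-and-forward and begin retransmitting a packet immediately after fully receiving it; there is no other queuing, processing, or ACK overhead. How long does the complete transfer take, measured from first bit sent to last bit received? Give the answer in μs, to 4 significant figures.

Per-hop transmission t_tx = L/R = 12000/576000000 = 20.8333 μs.
Per-hop propagation t_prop = 1200/200000000 = 6 μs.
Pipeline fill: first packet needs 4·t_tx to clear all hops; remaining 48 packets each add one t_tx.
Total = (4+49-1)·t_tx + 4·t_prop = 52·20.8333 + 4·6 = 1107 μs.

1107 μs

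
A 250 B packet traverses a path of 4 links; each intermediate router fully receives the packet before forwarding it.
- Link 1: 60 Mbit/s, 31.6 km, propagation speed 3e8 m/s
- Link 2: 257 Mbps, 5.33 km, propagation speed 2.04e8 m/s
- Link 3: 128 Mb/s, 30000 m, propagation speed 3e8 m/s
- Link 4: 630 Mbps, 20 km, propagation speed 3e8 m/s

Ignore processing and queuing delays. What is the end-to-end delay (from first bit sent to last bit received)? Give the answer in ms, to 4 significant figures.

0.3580 ms

L = 250 × 8 = 2000 bits.
Transmission delays (L/R per hop): 0.0333333, 0.0077821, 0.015625, 0.0031746 ms; sum = 0.059915 ms.
Propagation delays (d/s per hop): 0.105333, 0.0261275, 0.1, 0.0666667 ms; sum = 0.298127 ms.
End-to-end = 0.3580 ms.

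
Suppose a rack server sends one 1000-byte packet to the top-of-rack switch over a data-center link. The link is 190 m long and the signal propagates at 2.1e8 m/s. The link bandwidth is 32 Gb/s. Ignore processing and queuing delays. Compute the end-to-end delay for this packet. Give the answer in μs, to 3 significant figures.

1.15 μs

L = 1000 × 8 = 8000 bits.
Transmission delay = L/R = 8000 / 32000000000 = 0.25 μs.
Propagation delay = d/s = 190 m / 210000000 m/s = 0.904762 μs.
Total = 1.15 μs.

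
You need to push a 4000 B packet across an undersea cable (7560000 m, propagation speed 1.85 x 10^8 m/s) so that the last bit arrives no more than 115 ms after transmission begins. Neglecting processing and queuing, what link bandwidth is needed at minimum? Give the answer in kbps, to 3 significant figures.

L = 32000 bits.
Propagation delay = 7560000 / 185000000 = 40.8649 ms.
Transmission budget = 115 − 40.8649 = 74.1351 ms.
R ≥ L / t_tx = 32000 bits / 0.0741351 s = 432 kbps.

432 kbps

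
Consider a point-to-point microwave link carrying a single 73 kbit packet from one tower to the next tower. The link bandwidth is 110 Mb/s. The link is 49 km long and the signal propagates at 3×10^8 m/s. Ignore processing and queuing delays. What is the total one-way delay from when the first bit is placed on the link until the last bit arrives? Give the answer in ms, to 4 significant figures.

0.8270 ms

L = 73000 bits.
Transmission delay = L/R = 73000 / 110000000 = 0.663636 ms.
Propagation delay = d/s = 49000 m / 300000000 m/s = 0.163333 ms.
Total = 0.8270 ms.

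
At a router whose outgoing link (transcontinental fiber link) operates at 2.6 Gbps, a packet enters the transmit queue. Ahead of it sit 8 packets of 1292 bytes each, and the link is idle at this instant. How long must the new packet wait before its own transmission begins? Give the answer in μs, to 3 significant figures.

31.8 μs

Each queued packet: L/R = 10336/2600000000 = 3.97538 μs.
8 queued → 31.8031 μs.
Queuing delay = 31.8 μs.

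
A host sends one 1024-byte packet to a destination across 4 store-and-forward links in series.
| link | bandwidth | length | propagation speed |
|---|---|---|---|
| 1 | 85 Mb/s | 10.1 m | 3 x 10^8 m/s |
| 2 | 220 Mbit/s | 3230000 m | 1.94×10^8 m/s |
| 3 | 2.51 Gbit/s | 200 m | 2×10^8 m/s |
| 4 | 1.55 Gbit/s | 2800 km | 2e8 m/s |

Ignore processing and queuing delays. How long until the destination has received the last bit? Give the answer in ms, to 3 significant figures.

30.8 ms

L = 1024 × 8 = 8192 bits.
Transmission delays (L/R per hop): 0.0963765, 0.0372364, 0.00326375, 0.00528516 ms; sum = 0.142162 ms.
Propagation delays (d/s per hop): 3.36667e-05, 16.6495, 0.001, 14 ms; sum = 30.6505 ms.
End-to-end = 30.8 ms.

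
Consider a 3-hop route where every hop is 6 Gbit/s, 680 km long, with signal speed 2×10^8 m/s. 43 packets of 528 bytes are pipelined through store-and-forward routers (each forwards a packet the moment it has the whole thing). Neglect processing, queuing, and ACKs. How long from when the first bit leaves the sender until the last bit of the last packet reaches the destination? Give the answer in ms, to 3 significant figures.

Per-hop transmission t_tx = L/R = 4224/6000000000 = 0.000704 ms.
Per-hop propagation t_prop = 680000/200000000 = 3.4 ms.
Pipeline fill: first packet needs 3·t_tx to clear all hops; remaining 42 packets each add one t_tx.
Total = (3+43-1)·t_tx + 3·t_prop = 45·0.000704 + 3·3.4 = 10.2 ms.

10.2 ms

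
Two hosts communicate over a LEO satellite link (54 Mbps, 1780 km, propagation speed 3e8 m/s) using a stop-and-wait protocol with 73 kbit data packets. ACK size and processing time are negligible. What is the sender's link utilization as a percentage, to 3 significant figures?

t_tx = L/R = 73000/54000000 = 0.00135185 s.
t_prop = 1780000/300000000 = 0.00593333 s; RTT = 0.0118667 s.
Cycle = t_tx + RTT = 0.0132185 s.
Utilization = t_tx / cycle = 0.00135185/0.0132185 = 10.2 %.

10.2 %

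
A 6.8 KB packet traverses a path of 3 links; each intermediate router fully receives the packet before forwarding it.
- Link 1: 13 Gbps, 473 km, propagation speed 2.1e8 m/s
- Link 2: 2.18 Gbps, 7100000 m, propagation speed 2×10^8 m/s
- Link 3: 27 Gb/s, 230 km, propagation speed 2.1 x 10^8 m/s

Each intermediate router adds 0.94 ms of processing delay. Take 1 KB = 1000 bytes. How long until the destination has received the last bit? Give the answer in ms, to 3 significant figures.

40.8 ms

L = 54400 bits.
Transmission delays (L/R per hop): 0.00418462, 0.0249541, 0.00201481 ms; sum = 0.0311536 ms.
Propagation delays (d/s per hop): 2.25238, 35.5, 1.09524 ms; sum = 38.8476 ms.
Processing at 2 router(s): 2 × 0.94 ms = 1.88 ms.
End-to-end = 40.8 ms.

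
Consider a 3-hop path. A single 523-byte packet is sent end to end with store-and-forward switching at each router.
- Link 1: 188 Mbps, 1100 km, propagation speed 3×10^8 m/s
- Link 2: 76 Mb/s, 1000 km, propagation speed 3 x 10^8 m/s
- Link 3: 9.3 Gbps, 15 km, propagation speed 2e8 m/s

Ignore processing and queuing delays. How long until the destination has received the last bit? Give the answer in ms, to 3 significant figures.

L = 523 × 8 = 4184 bits.
Transmission delays (L/R per hop): 0.0222553, 0.0550526, 0.000449892 ms; sum = 0.0777578 ms.
Propagation delays (d/s per hop): 3.66667, 3.33333, 0.075 ms; sum = 7.075 ms.
End-to-end = 7.15 ms.

7.15 ms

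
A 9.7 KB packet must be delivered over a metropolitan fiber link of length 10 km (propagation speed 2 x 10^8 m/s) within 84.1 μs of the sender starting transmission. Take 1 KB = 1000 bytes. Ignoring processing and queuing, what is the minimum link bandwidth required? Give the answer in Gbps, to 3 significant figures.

2.28 Gbps

L = 77600 bits.
Propagation delay = 10000 / 200000000 = 50 μs.
Transmission budget = 84.1 − 50 = 34.1 μs.
R ≥ L / t_tx = 77600 bits / 3.41e-05 s = 2.28 Gbps.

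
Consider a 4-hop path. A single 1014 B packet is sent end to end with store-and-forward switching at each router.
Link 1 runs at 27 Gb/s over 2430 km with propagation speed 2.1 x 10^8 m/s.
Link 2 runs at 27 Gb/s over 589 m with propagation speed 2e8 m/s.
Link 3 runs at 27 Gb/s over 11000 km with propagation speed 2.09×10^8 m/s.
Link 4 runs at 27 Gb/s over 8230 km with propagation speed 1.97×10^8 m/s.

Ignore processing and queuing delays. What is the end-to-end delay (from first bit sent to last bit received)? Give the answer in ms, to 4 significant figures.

106.0 ms

L = 1014 × 8 = 8112 bits.
Transmission delay per hop = L/R = 8112/27000000000 = 0.000300444 ms; 4 hops → 0.00120178 ms.
Propagation delays (d/s per hop): 11.5714, 0.002945, 52.6316, 41.7766 ms; sum = 105.983 ms.
End-to-end = 106.0 ms.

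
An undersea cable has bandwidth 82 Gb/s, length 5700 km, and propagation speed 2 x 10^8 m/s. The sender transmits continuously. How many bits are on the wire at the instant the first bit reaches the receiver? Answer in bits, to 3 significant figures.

2340000000 bits

Propagation delay = 5700000 / 200000000 = 0.0285 s.
BDP = R × t_prop = 82000000000 × 0.0285 = 2337000000 bits.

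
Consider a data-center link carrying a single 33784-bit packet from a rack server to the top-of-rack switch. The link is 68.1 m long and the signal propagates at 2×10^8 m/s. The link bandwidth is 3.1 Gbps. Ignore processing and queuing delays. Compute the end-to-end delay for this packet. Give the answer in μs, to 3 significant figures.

11.2 μs

Transmission delay = L/R = 33784 / 3100000000 = 10.8981 μs.
Propagation delay = d/s = 68.1 m / 200000000 m/s = 0.3405 μs.
Total = 11.2 μs.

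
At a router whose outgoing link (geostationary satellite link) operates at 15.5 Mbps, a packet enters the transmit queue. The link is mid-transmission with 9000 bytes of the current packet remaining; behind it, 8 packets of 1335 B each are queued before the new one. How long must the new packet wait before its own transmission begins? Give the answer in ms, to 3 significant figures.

Each queued packet: L/R = 10680/15500000 = 0.689032 ms.
8 queued → 5.51226 ms.
Plus remaining 72000 bits of current packet: 4.64516 ms.
Queuing delay = 10.2 ms.

10.2 ms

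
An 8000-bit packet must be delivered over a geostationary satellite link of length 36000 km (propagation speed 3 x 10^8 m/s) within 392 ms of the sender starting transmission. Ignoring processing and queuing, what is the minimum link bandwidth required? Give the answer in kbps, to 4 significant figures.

29.41 kbps

Propagation delay = 36000000 / 300000000 = 120 ms.
Transmission budget = 392 − 120 = 272 ms.
R ≥ L / t_tx = 8000 bits / 0.272 s = 29.41 kbps.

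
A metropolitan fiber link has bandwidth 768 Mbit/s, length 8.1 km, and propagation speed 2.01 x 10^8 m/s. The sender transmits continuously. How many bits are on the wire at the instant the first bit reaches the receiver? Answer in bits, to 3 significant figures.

Propagation delay = 8100 / 2.01e+08 = 4.02985e-05 s.
BDP = R × t_prop = 768000000 × 4.02985e-05 = 30949.3 bits.

30900 bits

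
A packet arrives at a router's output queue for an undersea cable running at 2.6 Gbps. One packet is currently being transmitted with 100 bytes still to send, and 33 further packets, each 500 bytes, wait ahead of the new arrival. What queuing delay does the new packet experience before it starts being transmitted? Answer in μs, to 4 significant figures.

51.08 μs

Each queued packet: L/R = 4000/2600000000 = 1.53846 μs.
33 queued → 50.7692 μs.
Plus remaining 800 bits of current packet: 0.307692 μs.
Queuing delay = 51.08 μs.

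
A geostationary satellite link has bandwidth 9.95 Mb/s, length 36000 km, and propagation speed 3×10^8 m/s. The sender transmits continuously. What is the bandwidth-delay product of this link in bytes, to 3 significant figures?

Propagation delay = 36000000 / 300000000 = 0.12 s.
BDP = R × t_prop = 9950000 × 0.12 = 1194000 bits.
In bytes: 1194000/8 = 149000 bytes.

149000 bytes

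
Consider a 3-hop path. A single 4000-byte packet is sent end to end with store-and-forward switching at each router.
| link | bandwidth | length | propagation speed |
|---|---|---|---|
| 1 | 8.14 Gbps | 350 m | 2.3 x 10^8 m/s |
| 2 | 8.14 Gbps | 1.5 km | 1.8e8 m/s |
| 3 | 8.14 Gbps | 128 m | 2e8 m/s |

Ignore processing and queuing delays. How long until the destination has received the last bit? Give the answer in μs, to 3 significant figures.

L = 4000 × 8 = 32000 bits.
Transmission delay per hop = L/R = 32000/8.14e+09 = 3.9312 μs; 3 hops → 11.7936 μs.
Propagation delays (d/s per hop): 1.52174, 8.33333, 0.64 μs; sum = 10.4951 μs.
End-to-end = 22.3 μs.

22.3 μs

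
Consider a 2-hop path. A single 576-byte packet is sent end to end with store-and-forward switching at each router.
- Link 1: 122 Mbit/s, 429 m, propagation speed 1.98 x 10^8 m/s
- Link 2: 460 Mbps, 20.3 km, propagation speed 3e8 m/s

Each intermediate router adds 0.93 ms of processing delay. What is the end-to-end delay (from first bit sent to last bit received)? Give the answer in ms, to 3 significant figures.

L = 576 × 8 = 4608 bits.
Transmission delays (L/R per hop): 0.0377705, 0.0100174 ms; sum = 0.0477879 ms.
Propagation delays (d/s per hop): 0.00216667, 0.0676667 ms; sum = 0.0698333 ms.
Processing at 1 router(s): 1 × 0.93 ms = 0.93 ms.
End-to-end = 1.05 ms.

1.05 ms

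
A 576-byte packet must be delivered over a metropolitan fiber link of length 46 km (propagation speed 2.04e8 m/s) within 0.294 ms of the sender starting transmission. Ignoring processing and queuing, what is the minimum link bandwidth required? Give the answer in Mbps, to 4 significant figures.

67.26 Mbps

L = 4608 bits.
Propagation delay = 46000 / 204000000 = 0.22549 ms.
Transmission budget = 0.294 − 0.22549 = 0.0685098 ms.
R ≥ L / t_tx = 4608 bits / 6.85098e-05 s = 67.26 Mbps.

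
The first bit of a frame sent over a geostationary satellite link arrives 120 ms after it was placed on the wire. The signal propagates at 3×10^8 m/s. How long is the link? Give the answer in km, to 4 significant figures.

36000 km

d = s × t_prop = 300000000 × 0.12 = 36000 km.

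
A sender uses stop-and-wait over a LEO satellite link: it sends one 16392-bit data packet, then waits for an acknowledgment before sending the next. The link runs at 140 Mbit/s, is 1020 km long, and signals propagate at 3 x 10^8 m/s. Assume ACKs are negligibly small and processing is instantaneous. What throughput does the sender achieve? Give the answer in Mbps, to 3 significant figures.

2.37 Mbps

t_tx = L/R = 16392/140000000 = 0.000117086 s.
t_prop = 1020000/300000000 = 0.0034 s; RTT = 0.0068 s.
Cycle = t_tx + RTT = 0.00691709 s.
Throughput = L / cycle = 16392 / 0.00691709 = 2.37 Mbps.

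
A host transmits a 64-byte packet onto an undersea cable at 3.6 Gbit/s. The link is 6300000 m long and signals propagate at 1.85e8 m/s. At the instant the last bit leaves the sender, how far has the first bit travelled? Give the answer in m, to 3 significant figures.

26.3 m

t_tx = L/R = 512/3600000000 = 1.42222e-07 s.
Distance = s × t_tx = 185000000 × 1.42222e-07 = 26.3 m.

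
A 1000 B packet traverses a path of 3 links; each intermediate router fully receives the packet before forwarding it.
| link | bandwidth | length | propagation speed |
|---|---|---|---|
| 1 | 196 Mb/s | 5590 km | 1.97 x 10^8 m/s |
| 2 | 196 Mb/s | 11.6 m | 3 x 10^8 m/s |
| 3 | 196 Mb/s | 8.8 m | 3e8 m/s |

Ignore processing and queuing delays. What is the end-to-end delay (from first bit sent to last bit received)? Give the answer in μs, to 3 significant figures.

28500 μs

L = 1000 × 8 = 8000 bits.
Transmission delay per hop = L/R = 8000/196000000 = 40.8163 μs; 3 hops → 122.449 μs.
Propagation delays (d/s per hop): 28375.6, 0.0386667, 0.0293333 μs; sum = 28375.7 μs.
End-to-end = 28500 μs.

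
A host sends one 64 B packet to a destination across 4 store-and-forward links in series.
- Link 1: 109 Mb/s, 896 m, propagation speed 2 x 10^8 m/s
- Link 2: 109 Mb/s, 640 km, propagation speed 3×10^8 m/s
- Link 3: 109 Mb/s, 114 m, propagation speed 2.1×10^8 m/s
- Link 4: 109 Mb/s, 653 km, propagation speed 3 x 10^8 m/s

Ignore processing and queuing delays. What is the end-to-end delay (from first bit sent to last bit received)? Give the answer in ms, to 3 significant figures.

L = 64 × 8 = 512 bits.
Transmission delay per hop = L/R = 512/109000000 = 0.00469725 ms; 4 hops → 0.018789 ms.
Propagation delays (d/s per hop): 0.00448, 2.13333, 0.000542857, 2.17667 ms; sum = 4.31502 ms.
End-to-end = 4.33 ms.

4.33 ms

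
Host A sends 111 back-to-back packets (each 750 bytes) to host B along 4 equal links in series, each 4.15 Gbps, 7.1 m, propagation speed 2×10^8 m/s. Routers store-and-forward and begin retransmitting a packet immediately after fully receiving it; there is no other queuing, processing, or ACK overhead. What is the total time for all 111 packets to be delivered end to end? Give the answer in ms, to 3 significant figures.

Per-hop transmission t_tx = L/R = 6000/4.15e+09 = 0.00144578 ms.
Per-hop propagation t_prop = 7.1/200000000 = 3.55e-05 ms.
Pipeline fill: first packet needs 4·t_tx to clear all hops; remaining 110 packets each add one t_tx.
Total = (4+111-1)·t_tx + 4·t_prop = 114·0.00144578 + 4·3.55e-05 = 0.165 ms.

0.165 ms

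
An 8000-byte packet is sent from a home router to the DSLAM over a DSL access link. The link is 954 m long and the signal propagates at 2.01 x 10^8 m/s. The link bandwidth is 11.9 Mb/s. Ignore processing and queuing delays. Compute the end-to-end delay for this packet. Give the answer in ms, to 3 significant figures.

5.38 ms

L = 8000 × 8 = 64000 bits.
Transmission delay = L/R = 64000 / 11900000 = 5.37815 ms.
Propagation delay = d/s = 954 m / 2.01e+08 m/s = 0.00474627 ms.
Total = 5.38 ms.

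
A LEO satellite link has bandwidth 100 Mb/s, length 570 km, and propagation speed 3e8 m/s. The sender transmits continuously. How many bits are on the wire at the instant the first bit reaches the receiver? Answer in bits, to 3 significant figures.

Propagation delay = 570000 / 300000000 = 0.0019 s.
BDP = R × t_prop = 100000000 × 0.0019 = 190000 bits.

190000 bits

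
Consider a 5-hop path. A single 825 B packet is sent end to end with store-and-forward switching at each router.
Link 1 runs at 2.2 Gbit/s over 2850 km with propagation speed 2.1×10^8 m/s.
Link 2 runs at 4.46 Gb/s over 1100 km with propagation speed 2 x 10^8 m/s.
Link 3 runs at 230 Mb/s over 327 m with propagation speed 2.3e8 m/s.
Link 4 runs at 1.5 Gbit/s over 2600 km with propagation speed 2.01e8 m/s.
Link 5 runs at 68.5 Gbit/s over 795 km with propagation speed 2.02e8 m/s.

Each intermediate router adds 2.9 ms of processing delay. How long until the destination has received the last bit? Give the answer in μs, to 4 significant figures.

47580 μs

L = 825 × 8 = 6600 bits.
Transmission delays (L/R per hop): 3, 1.47982, 28.6957, 4.4, 0.0963504 μs; sum = 37.6718 μs.
Propagation delays (d/s per hop): 13571.4, 5500, 1.42174, 12935.3, 3935.64 μs; sum = 35943.8 μs.
Processing at 4 router(s): 4 × 2.9 ms = 11600 μs.
End-to-end = 47580 μs.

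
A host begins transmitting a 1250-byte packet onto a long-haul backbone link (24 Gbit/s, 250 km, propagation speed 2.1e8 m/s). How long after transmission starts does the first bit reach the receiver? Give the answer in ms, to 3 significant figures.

1.19 ms

First bit experiences only propagation delay: d/s = 250000/210000000 = 1.19 ms.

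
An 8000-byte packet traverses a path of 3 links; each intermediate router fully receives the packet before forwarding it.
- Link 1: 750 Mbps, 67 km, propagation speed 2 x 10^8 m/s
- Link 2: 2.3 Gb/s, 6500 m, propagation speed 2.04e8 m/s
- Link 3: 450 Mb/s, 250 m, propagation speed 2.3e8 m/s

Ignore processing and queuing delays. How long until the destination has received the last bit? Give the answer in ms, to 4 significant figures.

L = 8000 × 8 = 64000 bits.
Transmission delays (L/R per hop): 0.0853333, 0.0278261, 0.142222 ms; sum = 0.255382 ms.
Propagation delays (d/s per hop): 0.335, 0.0318627, 0.00108696 ms; sum = 0.36795 ms.
End-to-end = 0.6233 ms.

0.6233 ms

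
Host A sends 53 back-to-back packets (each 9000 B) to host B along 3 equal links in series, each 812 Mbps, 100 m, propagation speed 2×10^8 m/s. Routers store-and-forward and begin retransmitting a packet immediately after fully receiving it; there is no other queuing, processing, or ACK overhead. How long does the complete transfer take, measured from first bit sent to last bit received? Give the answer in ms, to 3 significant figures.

4.88 ms

Per-hop transmission t_tx = L/R = 72000/812000000 = 0.08867 ms.
Per-hop propagation t_prop = 100/200000000 = 0.0005 ms.
Pipeline fill: first packet needs 3·t_tx to clear all hops; remaining 52 packets each add one t_tx.
Total = (3+53-1)·t_tx + 3·t_prop = 55·0.08867 + 3·0.0005 = 4.88 ms.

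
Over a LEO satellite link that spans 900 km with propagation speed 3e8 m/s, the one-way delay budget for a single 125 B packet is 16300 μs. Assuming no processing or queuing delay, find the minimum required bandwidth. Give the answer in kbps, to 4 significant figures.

75.19 kbps

L = 1000 bits.
Propagation delay = 900000 / 300000000 = 3000 μs.
Transmission budget = 16300 − 3000 = 13300 μs.
R ≥ L / t_tx = 1000 bits / 0.0133 s = 75.19 kbps.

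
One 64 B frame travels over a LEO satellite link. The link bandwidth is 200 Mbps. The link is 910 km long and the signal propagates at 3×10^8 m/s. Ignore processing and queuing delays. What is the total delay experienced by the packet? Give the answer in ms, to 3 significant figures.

3.04 ms

L = 64 × 8 = 512 bits.
Transmission delay = L/R = 512 / 200000000 = 0.00256 ms.
Propagation delay = d/s = 910000 m / 300000000 m/s = 3.03333 ms.
Total = 3.04 ms.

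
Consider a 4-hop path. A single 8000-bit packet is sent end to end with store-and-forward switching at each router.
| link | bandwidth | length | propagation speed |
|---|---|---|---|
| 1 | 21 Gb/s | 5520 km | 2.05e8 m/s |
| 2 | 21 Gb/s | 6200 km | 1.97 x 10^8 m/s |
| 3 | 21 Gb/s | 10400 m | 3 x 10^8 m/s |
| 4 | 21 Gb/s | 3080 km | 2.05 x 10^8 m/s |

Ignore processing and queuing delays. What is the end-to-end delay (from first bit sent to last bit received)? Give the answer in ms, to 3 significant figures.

73.5 ms

Transmission delay per hop = L/R = 8000/21000000000 = 0.000380952 ms; 4 hops → 0.00152381 ms.
Propagation delays (d/s per hop): 26.9268, 31.4721, 0.0346667, 15.0244 ms; sum = 73.458 ms.
End-to-end = 73.5 ms.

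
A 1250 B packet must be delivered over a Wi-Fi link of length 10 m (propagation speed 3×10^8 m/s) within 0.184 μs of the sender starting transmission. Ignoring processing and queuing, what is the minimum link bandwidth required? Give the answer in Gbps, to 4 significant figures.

L = 10000 bits.
Propagation delay = 10 / 300000000 = 0.0333333 μs.
Transmission budget = 0.184 − 0.0333333 = 0.150667 μs.
R ≥ L / t_tx = 10000 bits / 1.50667e-07 s = 66.37 Gbps.

66.37 Gbps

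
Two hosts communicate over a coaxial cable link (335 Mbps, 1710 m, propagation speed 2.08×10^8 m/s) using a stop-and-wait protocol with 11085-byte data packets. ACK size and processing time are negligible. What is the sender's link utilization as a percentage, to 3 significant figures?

t_tx = L/R = 88680/335000000 = 0.000264716 s.
t_prop = 1710/208000000 = 8.22115e-06 s; RTT = 1.64423e-05 s.
Cycle = t_tx + RTT = 0.000281159 s.
Utilization = t_tx / cycle = 0.000264716/0.000281159 = 94.2 %.

94.2 %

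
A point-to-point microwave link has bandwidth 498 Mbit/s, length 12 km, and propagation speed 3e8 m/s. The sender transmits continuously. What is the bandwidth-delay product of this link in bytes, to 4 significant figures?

2490 bytes

Propagation delay = 12000 / 300000000 = 4e-05 s.
BDP = R × t_prop = 498000000 × 4e-05 = 19920 bits.
In bytes: 19920/8 = 2490 bytes.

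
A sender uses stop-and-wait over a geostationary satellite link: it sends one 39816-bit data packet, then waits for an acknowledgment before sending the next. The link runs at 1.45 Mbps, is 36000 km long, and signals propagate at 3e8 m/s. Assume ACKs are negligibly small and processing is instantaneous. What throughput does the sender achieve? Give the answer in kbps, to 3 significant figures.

t_tx = L/R = 39816/1450000 = 0.0274593 s.
t_prop = 36000000/300000000 = 0.12 s; RTT = 0.24 s.
Cycle = t_tx + RTT = 0.267459 s.
Throughput = L / cycle = 39816 / 0.267459 = 149 kbps.

149 kbps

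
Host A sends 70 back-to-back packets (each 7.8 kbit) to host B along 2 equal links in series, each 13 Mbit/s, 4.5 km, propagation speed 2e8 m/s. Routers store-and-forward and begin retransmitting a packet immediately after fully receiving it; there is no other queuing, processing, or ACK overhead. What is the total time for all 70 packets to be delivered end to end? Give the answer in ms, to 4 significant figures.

42.65 ms

Per-hop transmission t_tx = L/R = 7800/13000000 = 0.6 ms.
Per-hop propagation t_prop = 4500/200000000 = 0.0225 ms.
Pipeline fill: first packet needs 2·t_tx to clear all hops; remaining 69 packets each add one t_tx.
Total = (2+70-1)·t_tx + 2·t_prop = 71·0.6 + 2·0.0225 = 42.65 ms.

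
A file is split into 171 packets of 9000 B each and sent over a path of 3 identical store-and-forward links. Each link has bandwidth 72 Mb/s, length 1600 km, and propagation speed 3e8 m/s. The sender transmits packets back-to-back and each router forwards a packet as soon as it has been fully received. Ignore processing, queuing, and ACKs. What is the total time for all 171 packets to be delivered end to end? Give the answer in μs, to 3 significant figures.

189000 μs

Per-hop transmission t_tx = L/R = 72000/72000000 = 1000 μs.
Per-hop propagation t_prop = 1600000/300000000 = 5333.33 μs.
Pipeline fill: first packet needs 3·t_tx to clear all hops; remaining 170 packets each add one t_tx.
Total = (3+171-1)·t_tx + 3·t_prop = 173·1000 + 3·5333.33 = 189000 μs.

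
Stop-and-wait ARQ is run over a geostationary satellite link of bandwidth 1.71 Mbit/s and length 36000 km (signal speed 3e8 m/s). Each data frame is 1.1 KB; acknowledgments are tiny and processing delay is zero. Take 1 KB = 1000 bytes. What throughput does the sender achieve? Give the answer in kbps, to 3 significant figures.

35.9 kbps

t_tx = L/R = 8800/1710000 = 0.0051462 s.
t_prop = 36000000/300000000 = 0.12 s; RTT = 0.24 s.
Cycle = t_tx + RTT = 0.245146 s.
Throughput = L / cycle = 8800 / 0.245146 = 35.9 kbps.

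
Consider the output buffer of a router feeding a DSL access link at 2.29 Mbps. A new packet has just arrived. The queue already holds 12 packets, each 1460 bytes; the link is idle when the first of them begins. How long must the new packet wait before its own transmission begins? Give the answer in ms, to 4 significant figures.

61.21 ms

Each queued packet: L/R = 11680/2290000 = 5.10044 ms.
12 queued → 61.2052 ms.
Queuing delay = 61.21 ms.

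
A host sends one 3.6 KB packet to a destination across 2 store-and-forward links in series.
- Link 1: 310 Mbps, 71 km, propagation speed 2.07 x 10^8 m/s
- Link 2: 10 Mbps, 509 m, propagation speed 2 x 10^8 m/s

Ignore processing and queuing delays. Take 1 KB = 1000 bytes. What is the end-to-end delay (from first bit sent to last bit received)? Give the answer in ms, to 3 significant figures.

3.32 ms

L = 28800 bits.
Transmission delays (L/R per hop): 0.0929032, 2.88 ms; sum = 2.9729 ms.
Propagation delays (d/s per hop): 0.342995, 0.002545 ms; sum = 0.34554 ms.
End-to-end = 3.32 ms.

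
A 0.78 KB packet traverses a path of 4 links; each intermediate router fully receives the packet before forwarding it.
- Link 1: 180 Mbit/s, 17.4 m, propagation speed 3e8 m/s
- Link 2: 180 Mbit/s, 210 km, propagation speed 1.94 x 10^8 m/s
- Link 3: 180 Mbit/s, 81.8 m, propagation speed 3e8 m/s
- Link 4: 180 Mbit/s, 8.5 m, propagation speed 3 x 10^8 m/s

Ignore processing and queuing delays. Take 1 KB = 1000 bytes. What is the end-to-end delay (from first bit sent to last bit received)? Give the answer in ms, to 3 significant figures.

1.22 ms

L = 6240 bits.
Transmission delay per hop = L/R = 6240/180000000 = 0.0346667 ms; 4 hops → 0.138667 ms.
Propagation delays (d/s per hop): 5.8e-05, 1.08247, 0.000272667, 2.83333e-05 ms; sum = 1.08283 ms.
End-to-end = 1.22 ms.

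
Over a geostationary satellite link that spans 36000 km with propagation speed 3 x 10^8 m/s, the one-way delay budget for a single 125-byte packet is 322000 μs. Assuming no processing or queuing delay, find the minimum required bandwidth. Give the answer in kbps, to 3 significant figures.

L = 1000 bits.
Propagation delay = 36000000 / 300000000 = 120000 μs.
Transmission budget = 322000 − 120000 = 202000 μs.
R ≥ L / t_tx = 1000 bits / 0.202 s = 4.95 kbps.

4.95 kbps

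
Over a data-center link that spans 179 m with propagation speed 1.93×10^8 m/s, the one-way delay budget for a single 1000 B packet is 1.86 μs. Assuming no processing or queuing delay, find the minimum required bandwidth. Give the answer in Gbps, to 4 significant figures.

L = 8000 bits.
Propagation delay = 179 / 193000000 = 0.927461 μs.
Transmission budget = 1.86 − 0.927461 = 0.932539 μs.
R ≥ L / t_tx = 8000 bits / 9.32539e-07 s = 8.579 Gbps.

8.579 Gbps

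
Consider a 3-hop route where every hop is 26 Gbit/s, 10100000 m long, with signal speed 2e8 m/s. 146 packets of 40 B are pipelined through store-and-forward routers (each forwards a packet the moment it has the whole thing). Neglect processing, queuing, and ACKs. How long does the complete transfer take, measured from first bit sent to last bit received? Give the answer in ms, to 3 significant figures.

152 ms

Per-hop transmission t_tx = L/R = 320/26000000000 = 1.23077e-05 ms.
Per-hop propagation t_prop = 10100000/200000000 = 50.5 ms.
Pipeline fill: first packet needs 3·t_tx to clear all hops; remaining 145 packets each add one t_tx.
Total = (3+146-1)·t_tx + 3·t_prop = 148·1.23077e-05 + 3·50.5 = 152 ms.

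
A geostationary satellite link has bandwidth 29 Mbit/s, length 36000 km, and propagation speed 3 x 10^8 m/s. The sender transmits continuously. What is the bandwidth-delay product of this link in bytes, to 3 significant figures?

Propagation delay = 36000000 / 300000000 = 0.12 s.
BDP = R × t_prop = 29000000 × 0.12 = 3480000 bits.
In bytes: 3480000/8 = 435000 bytes.

435000 bytes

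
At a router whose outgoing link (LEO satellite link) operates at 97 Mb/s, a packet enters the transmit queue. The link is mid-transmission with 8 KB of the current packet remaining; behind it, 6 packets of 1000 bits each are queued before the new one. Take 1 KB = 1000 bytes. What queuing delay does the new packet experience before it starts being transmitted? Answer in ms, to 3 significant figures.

Each queued packet: L/R = 1000/97000000 = 0.0103093 ms.
6 queued → 0.0618557 ms.
Plus remaining 64000 bits of current packet: 0.659794 ms.
Queuing delay = 0.722 ms.

0.722 ms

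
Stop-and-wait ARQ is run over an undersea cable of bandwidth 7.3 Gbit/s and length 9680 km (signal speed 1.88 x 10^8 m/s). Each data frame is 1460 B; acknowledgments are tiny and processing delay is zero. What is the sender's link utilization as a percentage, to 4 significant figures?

t_tx = L/R = 11680/7300000000 = 1.6e-06 s.
t_prop = 9680000/188000000 = 0.0514894 s; RTT = 0.102979 s.
Cycle = t_tx + RTT = 0.10298 s.
Utilization = t_tx / cycle = 1.6e-06/0.10298 = 0.001554 %.

0.001554 %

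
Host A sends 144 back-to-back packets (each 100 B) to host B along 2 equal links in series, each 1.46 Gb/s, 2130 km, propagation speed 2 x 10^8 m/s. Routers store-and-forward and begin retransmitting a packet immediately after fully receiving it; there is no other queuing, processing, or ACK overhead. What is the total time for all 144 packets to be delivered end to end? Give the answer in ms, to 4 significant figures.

21.38 ms

Per-hop transmission t_tx = L/R = 800/1460000000 = 0.000547945 ms.
Per-hop propagation t_prop = 2130000/200000000 = 10.65 ms.
Pipeline fill: first packet needs 2·t_tx to clear all hops; remaining 143 packets each add one t_tx.
Total = (2+144-1)·t_tx + 2·t_prop = 145·0.000547945 + 2·10.65 = 21.38 ms.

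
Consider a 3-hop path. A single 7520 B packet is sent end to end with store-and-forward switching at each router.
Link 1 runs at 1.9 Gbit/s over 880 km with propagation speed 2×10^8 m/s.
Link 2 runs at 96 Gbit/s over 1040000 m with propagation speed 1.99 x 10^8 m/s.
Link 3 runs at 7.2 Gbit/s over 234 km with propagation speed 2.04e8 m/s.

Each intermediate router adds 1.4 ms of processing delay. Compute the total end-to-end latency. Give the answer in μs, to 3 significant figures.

13600 μs

L = 7520 × 8 = 60160 bits.
Transmission delays (L/R per hop): 31.6632, 0.626667, 8.35556 μs; sum = 40.6454 μs.
Propagation delays (d/s per hop): 4400, 5226.13, 1147.06 μs; sum = 10773.2 μs.
Processing at 2 router(s): 2 × 1.4 ms = 2800 μs.
End-to-end = 13600 μs.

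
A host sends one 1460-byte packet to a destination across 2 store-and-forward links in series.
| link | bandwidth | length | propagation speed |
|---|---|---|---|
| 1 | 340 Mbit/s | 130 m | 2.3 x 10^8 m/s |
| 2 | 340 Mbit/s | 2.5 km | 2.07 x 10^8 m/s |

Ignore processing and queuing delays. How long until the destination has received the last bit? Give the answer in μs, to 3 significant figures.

L = 1460 × 8 = 11680 bits.
Transmission delay per hop = L/R = 11680/340000000 = 34.3529 μs; 2 hops → 68.7059 μs.
Propagation delays (d/s per hop): 0.565217, 12.0773 μs; sum = 12.6425 μs.
End-to-end = 81.3 μs.

81.3 μs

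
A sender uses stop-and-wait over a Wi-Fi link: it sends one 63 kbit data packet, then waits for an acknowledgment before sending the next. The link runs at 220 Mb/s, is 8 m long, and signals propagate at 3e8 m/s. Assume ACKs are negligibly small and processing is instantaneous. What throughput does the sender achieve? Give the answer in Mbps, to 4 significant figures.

220.0 Mbps

t_tx = L/R = 63000/220000000 = 0.000286364 s.
t_prop = 8/300000000 = 2.66667e-08 s; RTT = 5.33333e-08 s.
Cycle = t_tx + RTT = 0.000286417 s.
Throughput = L / cycle = 63000 / 0.000286417 = 220.0 Mbps.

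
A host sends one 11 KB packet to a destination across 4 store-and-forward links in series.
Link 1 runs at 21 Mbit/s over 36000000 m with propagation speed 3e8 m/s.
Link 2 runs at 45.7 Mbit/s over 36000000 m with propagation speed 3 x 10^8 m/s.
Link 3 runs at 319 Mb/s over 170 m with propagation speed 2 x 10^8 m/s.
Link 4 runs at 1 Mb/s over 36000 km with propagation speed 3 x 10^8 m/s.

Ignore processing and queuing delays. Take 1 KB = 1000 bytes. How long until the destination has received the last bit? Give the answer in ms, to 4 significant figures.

454.4 ms

L = 88000 bits.
Transmission delays (L/R per hop): 4.19048, 1.9256, 0.275862, 88 ms; sum = 94.3919 ms.
Propagation delays (d/s per hop): 120, 120, 0.00085, 120 ms; sum = 360.001 ms.
End-to-end = 454.4 ms.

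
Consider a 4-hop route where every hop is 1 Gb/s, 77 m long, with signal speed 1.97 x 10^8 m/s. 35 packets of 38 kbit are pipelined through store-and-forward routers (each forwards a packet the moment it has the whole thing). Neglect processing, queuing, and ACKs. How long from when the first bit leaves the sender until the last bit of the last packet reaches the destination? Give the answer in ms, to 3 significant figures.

Per-hop transmission t_tx = L/R = 38000/1000000000 = 0.038 ms.
Per-hop propagation t_prop = 77/197000000 = 0.000390863 ms.
Pipeline fill: first packet needs 4·t_tx to clear all hops; remaining 34 packets each add one t_tx.
Total = (4+35-1)·t_tx + 4·t_prop = 38·0.038 + 4·0.000390863 = 1.45 ms.

1.45 ms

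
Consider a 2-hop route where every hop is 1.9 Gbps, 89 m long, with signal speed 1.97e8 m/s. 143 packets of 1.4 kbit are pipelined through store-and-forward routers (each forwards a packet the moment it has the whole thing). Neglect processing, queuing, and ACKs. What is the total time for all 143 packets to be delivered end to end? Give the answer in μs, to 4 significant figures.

107.0 μs

Per-hop transmission t_tx = L/R = 1400/1900000000 = 0.736842 μs.
Per-hop propagation t_prop = 89/197000000 = 0.451777 μs.
Pipeline fill: first packet needs 2·t_tx to clear all hops; remaining 142 packets each add one t_tx.
Total = (2+143-1)·t_tx + 2·t_prop = 144·0.736842 + 2·0.451777 = 107.0 μs.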